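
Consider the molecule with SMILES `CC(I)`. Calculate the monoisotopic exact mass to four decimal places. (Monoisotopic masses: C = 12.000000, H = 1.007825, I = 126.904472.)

Atom tally by fragment:
  CH3 → C:1 H:3
  CH2I → C:1 H:2 I:1
Element totals:
  C: 2
  H: 5
  I: 1
Molecular formula: C2H5I.
  M = 2(12.0) + 5(1.007825) + 126.904472
    = 24.000000 + 5.039125 + 126.904472 = 155.943597

155.9436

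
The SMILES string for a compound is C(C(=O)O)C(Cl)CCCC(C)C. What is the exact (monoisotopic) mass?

Atom tally by fragment:
  HOOCCH2 → C:2 H:3 O:2
  CH(Cl) → C:1 H:1 Cl:1
  CH2 → C:1 H:2
  CH2 → C:1 H:2
  CH2 → C:1 H:2
  CH(CH3) → C:2 H:4
  CH3 → C:1 H:3
Element totals:
  C: 9
  H: 17
  Cl: 1
  O: 2
Molecular formula: C9H17ClO2.
  M = 9(12.0) + 17(1.007825) + 34.968853 + 2(15.994915)
    = 108.000000 + 17.133025 + 34.968853 + 31.989830 = 192.091708

192.0917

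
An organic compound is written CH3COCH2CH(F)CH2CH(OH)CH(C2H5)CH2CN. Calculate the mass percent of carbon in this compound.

Atom tally by fragment:
  CH3COCH2 → C:3 H:5 O:1
  CH(F) → C:1 H:1 F:1
  CH2 → C:1 H:2
  CH(OH) → C:1 H:2 O:1
  CH(C2H5) → C:3 H:6
  CH2CN → C:2 H:2 N:1
Element totals:
  C: 11
  H: 18
  F: 1
  N: 1
  O: 2
Molecular formula: C11H18FNO2.
Molar mass = 215.268 g/mol.
Mass from C: 11 × 12.011 = 132.121 g/mol.
%C = 132.121 / 215.268 × 100 = 61.38%.

61.38%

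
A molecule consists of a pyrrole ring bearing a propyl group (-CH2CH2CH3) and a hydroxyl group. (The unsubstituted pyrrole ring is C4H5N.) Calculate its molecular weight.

125.17 g/mol

Atom tally by fragment:
  pyrrole ring core → C:4 H:5 N:1
  (− 2 ring H displaced by substituents)
  + CH2CH2CH3 → C:3 H:7
  + OH → O:1 H:1
Element totals:
  C: 7
  H: 11
  N: 1
  O: 1
Molecular formula: C7H11NO.
  M = 7(12.011) + 11(1.008) + 14.007 + 15.999
    = 84.077 + 11.088 + 14.007 + 15.999 = 125.171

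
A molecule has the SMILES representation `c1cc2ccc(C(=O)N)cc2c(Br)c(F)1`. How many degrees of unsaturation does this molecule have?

Atom tally by fragment:
  naphthalene ring system core → C:10 H:8
  (− 3 ring H displaced by substituents)
  + CONH2 → C:1 H:2 O:1 N:1
  + Br → Br:1
  + F → F:1
Element totals:
  C: 11
  H: 7
  Br: 1
  F: 1
  N: 1
  O: 1
Molecular formula: C11H7BrFNO.
DoU = (2C + 2 + N − H − X) / 2 = (2·11 + 2 + 1 − 7 − 2) / 2 = 8.

8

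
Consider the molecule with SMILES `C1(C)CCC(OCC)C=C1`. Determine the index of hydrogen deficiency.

2

Atom tally by fragment:
  cyclohexene ring core → C:6 H:10
  (− 2 ring H displaced by substituents)
  + CH3 → C:1 H:3
  + OC2H5 → C:2 H:5 O:1
Element totals:
  C: 9
  H: 16
  O: 1
Molecular formula: C9H16O.
DoU = (2C + 2 + N − H − X) / 2 = (2·9 + 2 + 0 − 16 − 0) / 2 = 2.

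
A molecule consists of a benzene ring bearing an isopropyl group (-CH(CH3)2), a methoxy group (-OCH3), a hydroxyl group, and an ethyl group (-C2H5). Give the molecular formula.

Atom tally by fragment:
  benzene ring core → C:6 H:6
  (− 4 ring H displaced by substituents)
  + CH(CH3)2 → C:3 H:7
  + OCH3 → C:1 H:3 O:1
  + OH → O:1 H:1
  + C2H5 → C:2 H:5
Element totals:
  C: 12
  H: 18
  O: 2

C12H18O2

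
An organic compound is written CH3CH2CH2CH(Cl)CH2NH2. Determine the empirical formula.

C5H12ClN

Atom tally by fragment:
  CH3 → C:1 H:3
  CH2 → C:1 H:2
  CH2 → C:1 H:2
  CH(Cl) → C:1 H:1 Cl:1
  CH2NH2 → C:1 H:4 N:1
Element totals:
  C: 5
  H: 12
  Cl: 1
  N: 1
Molecular formula: C5H12ClN.
gcd of subscripts (5, 1, 12, 1) = 1, so the empirical formula equals the molecular formula.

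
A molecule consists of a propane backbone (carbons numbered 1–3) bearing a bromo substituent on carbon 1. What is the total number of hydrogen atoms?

7

Atom tally by fragment:
  BrCH2 → C:1 H:2 Br:1
  CH2 → C:1 H:2
  CH3 → C:1 H:3
Element totals:
  C: 3
  H: 7
  Br: 1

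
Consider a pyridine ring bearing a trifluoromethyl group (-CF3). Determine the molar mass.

147.10 g/mol

Atom tally by fragment:
  pyridine ring core → C:5 H:5 N:1
  (− 1 ring H displaced by substituents)
  + CF3 → C:1 F:3
Element totals:
  C: 6
  H: 4
  F: 3
  N: 1
Molecular formula: C6H4F3N.
  M = 6(12.011) + 4(1.008) + 3(18.998) + 14.007
    = 72.066 + 4.032 + 56.994 + 14.007 = 147.099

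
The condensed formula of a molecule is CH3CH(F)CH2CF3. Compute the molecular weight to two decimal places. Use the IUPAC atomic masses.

Atom tally by fragment:
  CH3 → C:1 H:3
  CH(F) → C:1 H:1 F:1
  CH2CF3 → C:2 H:2 F:3
Element totals:
  C: 4
  H: 6
  F: 4
Molecular formula: C4H6F4.
  M = 4(12.011) + 6(1.008) + 4(18.998)
    = 48.044 + 6.048 + 75.992 = 130.084

130.08 g/mol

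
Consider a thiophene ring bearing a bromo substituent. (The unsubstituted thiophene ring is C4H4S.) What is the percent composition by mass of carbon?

Atom tally by fragment:
  thiophene ring core → C:4 H:4 S:1
  (− 1 ring H displaced by substituents)
  + Br → Br:1
Element totals:
  C: 4
  H: 3
  Br: 1
  S: 1
Molecular formula: C4H3BrS.
Molar mass = 163.032 g/mol.
Mass from C: 4 × 12.011 = 48.044 g/mol.
%C = 48.044 / 163.032 × 100 = 29.47%.

29.47%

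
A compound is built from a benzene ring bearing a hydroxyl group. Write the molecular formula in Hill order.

C6H6O

Atom tally by fragment:
  benzene ring core → C:6 H:6
  (− 1 ring H displaced by substituents)
  + OH → O:1 H:1
Element totals:
  C: 6
  H: 6
  O: 1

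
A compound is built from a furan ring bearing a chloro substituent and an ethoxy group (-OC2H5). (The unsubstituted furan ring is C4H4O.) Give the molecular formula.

Atom tally by fragment:
  furan ring core → C:4 H:4 O:1
  (− 2 ring H displaced by substituents)
  + Cl → Cl:1
  + OC2H5 → C:2 H:5 O:1
Element totals:
  C: 6
  H: 7
  Cl: 1
  O: 2

C6H7ClO2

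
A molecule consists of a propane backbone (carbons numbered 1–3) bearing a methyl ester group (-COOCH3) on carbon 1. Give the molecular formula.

C5H10O2

Atom tally by fragment:
  CH3OOCCH2 → C:3 H:5 O:2
  CH2 → C:1 H:2
  CH3 → C:1 H:3
Element totals:
  C: 5
  H: 10
  O: 2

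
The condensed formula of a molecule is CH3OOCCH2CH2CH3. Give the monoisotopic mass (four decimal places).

Atom tally by fragment:
  CH3OOCCH2 → C:3 H:5 O:2
  CH2 → C:1 H:2
  CH3 → C:1 H:3
Element totals:
  C: 5
  H: 10
  O: 2
Molecular formula: C5H10O2.
  M = 5(12.0) + 10(1.007825) + 2(15.994915)
    = 60.000000 + 10.078250 + 31.989830 = 102.068080

102.0681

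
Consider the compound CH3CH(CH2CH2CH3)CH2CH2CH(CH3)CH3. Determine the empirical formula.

Atom tally by fragment:
  CH3 → C:1 H:3
  CH(CH2CH2CH3) → C:4 H:8
  CH2 → C:1 H:2
  CH2 → C:1 H:2
  CH(CH3) → C:2 H:4
  CH3 → C:1 H:3
Element totals:
  C: 10
  H: 22
Molecular formula: C10H22.
gcd of subscripts = 2; dividing each by 2:
  C: 10/2 = 5
  H: 22/2 = 11

C5H11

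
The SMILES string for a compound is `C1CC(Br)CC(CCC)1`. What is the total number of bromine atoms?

1

Atom tally by fragment:
  cyclopentane ring core → C:5 H:10
  (− 2 ring H displaced by substituents)
  + Br → Br:1
  + CH2CH2CH3 → C:3 H:7
Element totals:
  C: 8
  H: 15
  Br: 1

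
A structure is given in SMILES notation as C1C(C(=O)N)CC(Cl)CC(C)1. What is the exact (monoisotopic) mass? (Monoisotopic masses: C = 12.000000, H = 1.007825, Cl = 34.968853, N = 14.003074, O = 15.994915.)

175.0764

Atom tally by fragment:
  cyclohexane ring core → C:6 H:12
  (− 3 ring H displaced by substituents)
  + CONH2 → C:1 H:2 O:1 N:1
  + Cl → Cl:1
  + CH3 → C:1 H:3
Element totals:
  C: 8
  H: 14
  Cl: 1
  N: 1
  O: 1
Molecular formula: C8H14ClNO.
  M = 8(12.0) + 14(1.007825) + 34.968853 + 14.003074 + 15.994915
    = 96.000000 + 14.109550 + 34.968853 + 14.003074 + 15.994915 = 175.076392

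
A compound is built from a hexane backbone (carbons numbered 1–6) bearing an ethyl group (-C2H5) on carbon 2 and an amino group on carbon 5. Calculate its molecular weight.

Atom tally by fragment:
  CH3 → C:1 H:3
  CH(C2H5) → C:3 H:6
  CH2 → C:1 H:2
  CH2 → C:1 H:2
  CH(NH2) → C:1 H:3 N:1
  CH3 → C:1 H:3
Element totals:
  C: 8
  H: 19
  N: 1
Molecular formula: C8H19N.
  M = 8(12.011) + 19(1.008) + 14.007
    = 96.088 + 19.152 + 14.007 = 129.247

129.25 g/mol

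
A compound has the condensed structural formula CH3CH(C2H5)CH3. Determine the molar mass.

72.15 g/mol

Atom tally by fragment:
  CH3 → C:1 H:3
  CH(C2H5) → C:3 H:6
  CH3 → C:1 H:3
Element totals:
  C: 5
  H: 12
Molecular formula: C5H12.
  M = 5(12.011) + 12(1.008)
    = 60.055 + 12.096 = 72.151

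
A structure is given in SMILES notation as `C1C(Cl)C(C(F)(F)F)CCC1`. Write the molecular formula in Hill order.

Atom tally by fragment:
  cyclohexane ring core → C:6 H:12
  (− 2 ring H displaced by substituents)
  + Cl → Cl:1
  + CF3 → C:1 F:3
Element totals:
  C: 7
  H: 10
  Cl: 1
  F: 3

C7H10ClF3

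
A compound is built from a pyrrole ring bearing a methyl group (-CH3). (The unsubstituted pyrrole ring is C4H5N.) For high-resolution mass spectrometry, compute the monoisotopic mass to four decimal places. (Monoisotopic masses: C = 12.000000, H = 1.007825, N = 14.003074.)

Atom tally by fragment:
  pyrrole ring core → C:4 H:5 N:1
  (− 1 ring H displaced by substituents)
  + CH3 → C:1 H:3
Element totals:
  C: 5
  H: 7
  N: 1
Molecular formula: C5H7N.
  M = 5(12.0) + 7(1.007825) + 14.003074
    = 60.000000 + 7.054775 + 14.003074 = 81.057849

81.0578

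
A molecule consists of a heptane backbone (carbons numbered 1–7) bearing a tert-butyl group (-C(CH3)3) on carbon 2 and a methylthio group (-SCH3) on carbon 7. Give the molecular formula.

Atom tally by fragment:
  CH3 → C:1 H:3
  CH(C(CH3)3) → C:5 H:10
  CH2 → C:1 H:2
  CH2 → C:1 H:2
  CH2 → C:1 H:2
  CH2 → C:1 H:2
  CH2SCH3 → C:2 H:5 S:1
Element totals:
  C: 12
  H: 26
  S: 1

C12H26S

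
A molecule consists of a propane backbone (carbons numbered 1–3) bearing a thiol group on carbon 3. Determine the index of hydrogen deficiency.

0

Atom tally by fragment:
  CH3 → C:1 H:3
  CH2 → C:1 H:2
  CH2SH → C:1 H:3 S:1
Element totals:
  C: 3
  H: 8
  S: 1
Molecular formula: C3H8S.
DoU = (2C + 2 + N − H − X) / 2 = (2·3 + 2 + 0 − 8 − 0) / 2 = 0.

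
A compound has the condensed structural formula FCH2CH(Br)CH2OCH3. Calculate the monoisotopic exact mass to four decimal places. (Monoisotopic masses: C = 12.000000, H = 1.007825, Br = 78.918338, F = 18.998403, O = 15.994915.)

Element totals:
  C: 4
  H: 8
  Br: 1
  F: 1
  O: 1
Molecular formula: C4H8BrFO.
  M = 4(12.0) + 8(1.007825) + 78.918338 + 18.998403 + 15.994915
    = 48.000000 + 8.062600 + 78.918338 + 18.998403 + 15.994915 = 169.974256

169.9743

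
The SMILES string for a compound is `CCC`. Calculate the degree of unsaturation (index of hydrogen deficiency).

Atom tally by fragment:
  CH3 → C:1 H:3
  CH2 → C:1 H:2
  CH3 → C:1 H:3
Element totals:
  C: 3
  H: 8
Molecular formula: C3H8.
DoU = (2C + 2 + N − H − X) / 2 = (2·3 + 2 + 0 − 8 − 0) / 2 = 0.

0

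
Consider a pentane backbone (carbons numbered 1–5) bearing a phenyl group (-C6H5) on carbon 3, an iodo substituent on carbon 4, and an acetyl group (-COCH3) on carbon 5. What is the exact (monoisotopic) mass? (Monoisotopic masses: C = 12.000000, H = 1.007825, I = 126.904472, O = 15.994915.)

Atom tally by fragment:
  CH3 → C:1 H:3
  CH2 → C:1 H:2
  CH(C6H5) → C:7 H:6
  CH(I) → C:1 H:1 I:1
  CH2COCH3 → C:3 H:5 O:1
Element totals:
  C: 13
  H: 17
  I: 1
  O: 1
Molecular formula: C13H17IO.
  M = 13(12.0) + 17(1.007825) + 126.904472 + 15.994915
    = 156.000000 + 17.133025 + 126.904472 + 15.994915 = 316.032412

316.0324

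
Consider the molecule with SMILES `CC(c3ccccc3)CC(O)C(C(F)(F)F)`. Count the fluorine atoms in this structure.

3

Atom tally by fragment:
  CH3 → C:1 H:3
  CH(C6H5) → C:7 H:6
  CH2 → C:1 H:2
  CH(OH) → C:1 H:2 O:1
  CH2CF3 → C:2 H:2 F:3
Element totals:
  C: 12
  H: 15
  F: 3
  O: 1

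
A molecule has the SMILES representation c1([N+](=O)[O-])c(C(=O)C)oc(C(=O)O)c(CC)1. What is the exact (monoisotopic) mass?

227.0430

Atom tally by fragment:
  furan ring core → C:4 H:4 O:1
  (− 4 ring H displaced by substituents)
  + NO2 → N:1 O:2
  + COCH3 → C:2 H:3 O:1
  + COOH → C:1 H:1 O:2
  + C2H5 → C:2 H:5
Element totals:
  C: 9
  H: 9
  N: 1
  O: 6
Molecular formula: C9H9NO6.
  M = 9(12.0) + 9(1.007825) + 14.003074 + 6(15.994915)
    = 108.000000 + 9.070425 + 14.003074 + 95.969490 = 227.042989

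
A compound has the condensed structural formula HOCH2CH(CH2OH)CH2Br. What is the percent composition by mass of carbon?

28.43%

Element totals:
  C: 4
  H: 9
  Br: 1
  O: 2
Molecular formula: C4H9BrO2.
Molar mass = 169.018 g/mol.
Mass from C: 4 × 12.011 = 48.044 g/mol.
%C = 48.044 / 169.018 × 100 = 28.43%.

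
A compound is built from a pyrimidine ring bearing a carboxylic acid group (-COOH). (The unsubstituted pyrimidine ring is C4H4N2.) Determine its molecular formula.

Atom tally by fragment:
  pyrimidine ring core → C:4 H:4 N:2
  (− 1 ring H displaced by substituents)
  + COOH → C:1 H:1 O:2
Element totals:
  C: 5
  H: 4
  N: 2
  O: 2

C5H4N2O2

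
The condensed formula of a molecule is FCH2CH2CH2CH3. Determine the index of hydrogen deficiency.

0

Atom tally by fragment:
  FCH2 → C:1 H:2 F:1
  CH2 → C:1 H:2
  CH2 → C:1 H:2
  CH3 → C:1 H:3
Element totals:
  C: 4
  H: 9
  F: 1
Molecular formula: C4H9F.
DoU = (2C + 2 + N − H − X) / 2 = (2·4 + 2 + 0 − 9 − 1) / 2 = 0.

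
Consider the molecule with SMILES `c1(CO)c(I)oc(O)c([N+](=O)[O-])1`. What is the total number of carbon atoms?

Atom tally by fragment:
  furan ring core → C:4 H:4 O:1
  (− 4 ring H displaced by substituents)
  + CH2OH → C:1 H:3 O:1
  + I → I:1
  + OH → O:1 H:1
  + NO2 → N:1 O:2
Element totals:
  C: 5
  H: 4
  I: 1
  N: 1
  O: 5

5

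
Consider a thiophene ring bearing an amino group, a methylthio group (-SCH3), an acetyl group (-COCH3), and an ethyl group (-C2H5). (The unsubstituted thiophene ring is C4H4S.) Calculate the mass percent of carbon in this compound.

Atom tally by fragment:
  thiophene ring core → C:4 H:4 S:1
  (− 4 ring H displaced by substituents)
  + NH2 → N:1 H:2
  + SCH3 → C:1 H:3 S:1
  + COCH3 → C:2 H:3 O:1
  + C2H5 → C:2 H:5
Element totals:
  C: 9
  H: 13
  N: 1
  O: 1
  S: 2
Molecular formula: C9H13NOS2.
Molar mass = 215.329 g/mol.
Mass from C: 9 × 12.011 = 108.099 g/mol.
%C = 108.099 / 215.329 × 100 = 50.20%.

50.20%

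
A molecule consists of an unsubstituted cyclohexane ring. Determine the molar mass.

84.16 g/mol

Atom tally by fragment:
  cyclohexane ring core → C:6 H:12
Element totals:
  C: 6
  H: 12
Molecular formula: C6H12.
  M = 6(12.011) + 12(1.008)
    = 72.066 + 12.096 = 84.162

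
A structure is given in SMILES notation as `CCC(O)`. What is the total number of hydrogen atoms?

Atom tally by fragment:
  CH3 → C:1 H:3
  CH2 → C:1 H:2
  CH2OH → C:1 H:3 O:1
Element totals:
  C: 3
  H: 8
  O: 1

8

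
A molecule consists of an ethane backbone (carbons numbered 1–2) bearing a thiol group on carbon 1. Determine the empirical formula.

Atom tally by fragment:
  HSCH2 → C:1 H:3 S:1
  CH3 → C:1 H:3
Element totals:
  C: 2
  H: 6
  S: 1
Molecular formula: C2H6S.
gcd of subscripts (2, 6, 1) = 1, so the empirical formula equals the molecular formula.

C2H6S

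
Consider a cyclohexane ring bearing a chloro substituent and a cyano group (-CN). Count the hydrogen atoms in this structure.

10

Atom tally by fragment:
  cyclohexane ring core → C:6 H:12
  (− 2 ring H displaced by substituents)
  + Cl → Cl:1
  + CN → C:1 N:1
Element totals:
  C: 7
  H: 10
  Cl: 1
  N: 1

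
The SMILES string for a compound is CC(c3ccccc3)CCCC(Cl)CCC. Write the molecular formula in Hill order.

Atom tally by fragment:
  CH3 → C:1 H:3
  CH(C6H5) → C:7 H:6
  CH2 → C:1 H:2
  CH2 → C:1 H:2
  CH2 → C:1 H:2
  CH(Cl) → C:1 H:1 Cl:1
  CH2 → C:1 H:2
  CH2 → C:1 H:2
  CH3 → C:1 H:3
Element totals:
  C: 15
  H: 23
  Cl: 1

C15H23Cl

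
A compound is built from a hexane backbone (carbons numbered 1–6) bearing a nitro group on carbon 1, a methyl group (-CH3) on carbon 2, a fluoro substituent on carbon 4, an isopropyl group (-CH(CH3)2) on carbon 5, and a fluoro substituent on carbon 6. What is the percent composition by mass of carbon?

53.80%

Atom tally by fragment:
  O2NCH2 → C:1 H:2 N:1 O:2
  CH(CH3) → C:2 H:4
  CH2 → C:1 H:2
  CH(F) → C:1 H:1 F:1
  CH(CH(CH3)2) → C:4 H:8
  CH2F → C:1 H:2 F:1
Element totals:
  C: 10
  H: 19
  F: 2
  N: 1
  O: 2
Molecular formula: C10H19F2NO2.
Molar mass = 223.263 g/mol.
Mass from C: 10 × 12.011 = 120.110 g/mol.
%C = 120.110 / 223.263 × 100 = 53.80%.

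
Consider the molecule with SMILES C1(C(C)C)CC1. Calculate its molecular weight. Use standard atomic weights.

Atom tally by fragment:
  cyclopropane ring core → C:3 H:6
  (− 1 ring H displaced by substituents)
  + CH(CH3)2 → C:3 H:7
Element totals:
  C: 6
  H: 12
Molecular formula: C6H12.
  M = 6(12.011) + 12(1.008)
    = 72.066 + 12.096 = 84.162

84.16 g/mol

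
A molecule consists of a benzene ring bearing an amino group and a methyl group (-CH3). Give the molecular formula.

Atom tally by fragment:
  benzene ring core → C:6 H:6
  (− 2 ring H displaced by substituents)
  + NH2 → N:1 H:2
  + CH3 → C:1 H:3
Element totals:
  C: 7
  H: 9
  N: 1

C7H9N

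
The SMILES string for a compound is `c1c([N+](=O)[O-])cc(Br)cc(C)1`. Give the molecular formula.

Atom tally by fragment:
  benzene ring core → C:6 H:6
  (− 3 ring H displaced by substituents)
  + NO2 → N:1 O:2
  + Br → Br:1
  + CH3 → C:1 H:3
Element totals:
  C: 7
  H: 6
  Br: 1
  N: 1
  O: 2

C7H6BrNO2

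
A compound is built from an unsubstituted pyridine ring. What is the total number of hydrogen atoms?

Atom tally by fragment:
  pyridine ring core → C:5 H:5 N:1
Element totals:
  C: 5
  H: 5
  N: 1

5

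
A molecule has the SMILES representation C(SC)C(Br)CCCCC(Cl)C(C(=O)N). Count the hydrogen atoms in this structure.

Atom tally by fragment:
  CH3SCH2 → C:2 H:5 S:1
  CH(Br) → C:1 H:1 Br:1
  CH2 → C:1 H:2
  CH2 → C:1 H:2
  CH2 → C:1 H:2
  CH2 → C:1 H:2
  CH(Cl) → C:1 H:1 Cl:1
  CH2CONH2 → C:2 H:4 O:1 N:1
Element totals:
  C: 10
  H: 19
  Br: 1
  Cl: 1
  N: 1
  O: 1
  S: 1

19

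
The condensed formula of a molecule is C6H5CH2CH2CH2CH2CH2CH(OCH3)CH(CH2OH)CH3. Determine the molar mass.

Atom tally by fragment:
  C6H5CH2 → C:7 H:7
  CH2 → C:1 H:2
  CH2 → C:1 H:2
  CH2 → C:1 H:2
  CH2 → C:1 H:2
  CH(OCH3) → C:2 H:4 O:1
  CH(CH2OH) → C:2 H:4 O:1
  CH3 → C:1 H:3
Element totals:
  C: 16
  H: 26
  O: 2
Molecular formula: C16H26O2.
  M = 16(12.011) + 26(1.008) + 2(15.999)
    = 192.176 + 26.208 + 31.998 = 250.382

250.38 g/mol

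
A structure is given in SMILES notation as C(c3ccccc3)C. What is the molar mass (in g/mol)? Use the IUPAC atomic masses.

106.17 g/mol

Atom tally by fragment:
  C6H5CH2 → C:7 H:7
  CH3 → C:1 H:3
Element totals:
  C: 8
  H: 10
Molecular formula: C8H10.
  M = 8(12.011) + 10(1.008)
    = 96.088 + 10.080 = 106.168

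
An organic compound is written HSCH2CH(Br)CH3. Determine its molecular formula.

Element totals:
  C: 3
  H: 7
  Br: 1
  S: 1

C3H7BrS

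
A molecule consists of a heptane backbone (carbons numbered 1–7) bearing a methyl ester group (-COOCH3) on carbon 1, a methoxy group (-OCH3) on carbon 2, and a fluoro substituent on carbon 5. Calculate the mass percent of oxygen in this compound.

23.27%

Atom tally by fragment:
  CH3OOCCH2 → C:3 H:5 O:2
  CH(OCH3) → C:2 H:4 O:1
  CH2 → C:1 H:2
  CH2 → C:1 H:2
  CH(F) → C:1 H:1 F:1
  CH2 → C:1 H:2
  CH3 → C:1 H:3
Element totals:
  C: 10
  H: 19
  F: 1
  O: 3
Molecular formula: C10H19FO3.
Molar mass = 206.257 g/mol.
Mass from O: 3 × 15.999 = 47.997 g/mol.
%O = 47.997 / 206.257 × 100 = 23.27%.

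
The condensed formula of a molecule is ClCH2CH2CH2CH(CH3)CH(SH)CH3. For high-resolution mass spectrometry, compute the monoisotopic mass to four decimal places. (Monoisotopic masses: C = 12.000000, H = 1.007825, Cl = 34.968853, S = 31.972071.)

Element totals:
  C: 7
  H: 15
  Cl: 1
  S: 1
Molecular formula: C7H15ClS.
  M = 7(12.0) + 15(1.007825) + 34.968853 + 31.972071
    = 84.000000 + 15.117375 + 34.968853 + 31.972071 = 166.058299

166.0583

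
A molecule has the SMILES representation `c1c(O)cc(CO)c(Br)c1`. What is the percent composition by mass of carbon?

41.41%

Atom tally by fragment:
  benzene ring core → C:6 H:6
  (− 3 ring H displaced by substituents)
  + OH → O:1 H:1
  + CH2OH → C:1 H:3 O:1
  + Br → Br:1
Element totals:
  C: 7
  H: 7
  Br: 1
  O: 2
Molecular formula: C7H7BrO2.
Molar mass = 203.035 g/mol.
Mass from C: 7 × 12.011 = 84.077 g/mol.
%C = 84.077 / 203.035 × 100 = 41.41%.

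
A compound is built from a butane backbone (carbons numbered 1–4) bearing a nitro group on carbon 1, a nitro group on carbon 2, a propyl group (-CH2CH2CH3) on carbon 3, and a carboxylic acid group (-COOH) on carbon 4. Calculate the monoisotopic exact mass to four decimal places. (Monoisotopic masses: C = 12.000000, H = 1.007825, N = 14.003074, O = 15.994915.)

234.0852

Atom tally by fragment:
  O2NCH2 → C:1 H:2 N:1 O:2
  CH(NO2) → C:1 H:1 N:1 O:2
  CH(CH2CH2CH3) → C:4 H:8
  CH2COOH → C:2 H:3 O:2
Element totals:
  C: 8
  H: 14
  N: 2
  O: 6
Molecular formula: C8H14N2O6.
  M = 8(12.0) + 14(1.007825) + 2(14.003074) + 6(15.994915)
    = 96.000000 + 14.109550 + 28.006148 + 95.969490 = 234.085188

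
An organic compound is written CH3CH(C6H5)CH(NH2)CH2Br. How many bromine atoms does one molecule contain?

Atom tally by fragment:
  CH3 → C:1 H:3
  CH(C6H5) → C:7 H:6
  CH(NH2) → C:1 H:3 N:1
  CH2Br → C:1 H:2 Br:1
Element totals:
  C: 10
  H: 14
  Br: 1
  N: 1

1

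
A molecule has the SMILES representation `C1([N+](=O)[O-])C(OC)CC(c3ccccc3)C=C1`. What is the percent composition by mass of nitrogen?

Atom tally by fragment:
  cyclohexene ring core → C:6 H:10
  (− 3 ring H displaced by substituents)
  + NO2 → N:1 O:2
  + OCH3 → C:1 H:3 O:1
  + C6H5 → C:6 H:5
Element totals:
  C: 13
  H: 15
  N: 1
  O: 3
Molecular formula: C13H15NO3.
Molar mass = 233.267 g/mol.
Mass from N: 1 × 14.007 = 14.007 g/mol.
%N = 14.007 / 233.267 × 100 = 6.00%.

6.00%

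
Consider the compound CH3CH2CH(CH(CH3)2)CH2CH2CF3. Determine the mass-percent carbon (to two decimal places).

Element totals:
  C: 9
  H: 17
  F: 3
Molecular formula: C9H17F3.
Molar mass = 182.229 g/mol.
Mass from C: 9 × 12.011 = 108.099 g/mol.
%C = 108.099 / 182.229 × 100 = 59.32%.

59.32%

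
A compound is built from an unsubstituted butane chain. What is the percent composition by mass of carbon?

Atom tally by fragment:
  CH3 → C:1 H:3
  CH2 → C:1 H:2
  CH2 → C:1 H:2
  CH3 → C:1 H:3
Element totals:
  C: 4
  H: 10
Molecular formula: C4H10.
Molar mass = 58.124 g/mol.
Mass from C: 4 × 12.011 = 48.044 g/mol.
%C = 48.044 / 58.124 × 100 = 82.66%.

82.66%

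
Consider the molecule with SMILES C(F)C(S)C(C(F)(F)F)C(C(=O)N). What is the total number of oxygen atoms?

1

Atom tally by fragment:
  FCH2 → C:1 H:2 F:1
  CH(SH) → C:1 H:2 S:1
  CH(CF3) → C:2 H:1 F:3
  CH2CONH2 → C:2 H:4 O:1 N:1
Element totals:
  C: 6
  H: 9
  F: 4
  N: 1
  O: 1
  S: 1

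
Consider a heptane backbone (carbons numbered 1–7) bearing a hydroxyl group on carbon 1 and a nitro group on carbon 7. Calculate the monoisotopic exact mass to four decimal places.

Atom tally by fragment:
  HOCH2 → C:1 H:3 O:1
  CH2 → C:1 H:2
  CH2 → C:1 H:2
  CH2 → C:1 H:2
  CH2 → C:1 H:2
  CH2 → C:1 H:2
  CH2NO2 → C:1 H:2 N:1 O:2
Element totals:
  C: 7
  H: 15
  N: 1
  O: 3
Molecular formula: C7H15NO3.
  M = 7(12.0) + 15(1.007825) + 14.003074 + 3(15.994915)
    = 84.000000 + 15.117375 + 14.003074 + 47.984745 = 161.105194

161.1052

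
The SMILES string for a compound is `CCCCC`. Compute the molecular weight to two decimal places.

Atom tally by fragment:
  CH3 → C:1 H:3
  CH2 → C:1 H:2
  CH2 → C:1 H:2
  CH2 → C:1 H:2
  CH3 → C:1 H:3
Element totals:
  C: 5
  H: 12
Molecular formula: C5H12.
  M = 5(12.011) + 12(1.008)
    = 60.055 + 12.096 = 72.151

72.15 g/mol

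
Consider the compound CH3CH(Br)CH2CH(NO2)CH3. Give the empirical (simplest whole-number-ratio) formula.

C5H10BrNO2

Atom tally by fragment:
  CH3 → C:1 H:3
  CH(Br) → C:1 H:1 Br:1
  CH2 → C:1 H:2
  CH(NO2) → C:1 H:1 N:1 O:2
  CH3 → C:1 H:3
Element totals:
  C: 5
  H: 10
  Br: 1
  N: 1
  O: 2
Molecular formula: C5H10BrNO2.
gcd of subscripts (1, 5, 10, 1, 2) = 1, so the empirical formula equals the molecular formula.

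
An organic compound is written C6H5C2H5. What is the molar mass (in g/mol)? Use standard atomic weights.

106.17 g/mol

Element totals:
  C: 8
  H: 10
Molecular formula: C8H10.
  M = 8(12.011) + 10(1.008)
    = 96.088 + 10.080 = 106.168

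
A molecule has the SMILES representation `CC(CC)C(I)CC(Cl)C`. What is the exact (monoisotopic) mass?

273.9985

Atom tally by fragment:
  CH3 → C:1 H:3
  CH(C2H5) → C:3 H:6
  CH(I) → C:1 H:1 I:1
  CH2 → C:1 H:2
  CH(Cl) → C:1 H:1 Cl:1
  CH3 → C:1 H:3
Element totals:
  C: 8
  H: 16
  Cl: 1
  I: 1
Molecular formula: C8H16ClI.
  M = 8(12.0) + 16(1.007825) + 34.968853 + 126.904472
    = 96.000000 + 16.125200 + 34.968853 + 126.904472 = 273.998525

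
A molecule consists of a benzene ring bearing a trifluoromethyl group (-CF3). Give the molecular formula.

C7H5F3

Atom tally by fragment:
  benzene ring core → C:6 H:6
  (− 1 ring H displaced by substituents)
  + CF3 → C:1 F:3
Element totals:
  C: 7
  H: 5
  F: 3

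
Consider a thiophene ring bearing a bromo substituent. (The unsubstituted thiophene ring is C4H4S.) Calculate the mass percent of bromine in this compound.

Atom tally by fragment:
  thiophene ring core → C:4 H:4 S:1
  (− 1 ring H displaced by substituents)
  + Br → Br:1
Element totals:
  C: 4
  H: 3
  Br: 1
  S: 1
Molecular formula: C4H3BrS.
Molar mass = 163.032 g/mol.
Mass from Br: 1 × 79.904 = 79.904 g/mol.
%Br = 79.904 / 163.032 × 100 = 49.01%.

49.01%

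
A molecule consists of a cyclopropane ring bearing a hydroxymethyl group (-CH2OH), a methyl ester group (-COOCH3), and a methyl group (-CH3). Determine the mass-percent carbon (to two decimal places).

Atom tally by fragment:
  cyclopropane ring core → C:3 H:6
  (− 3 ring H displaced by substituents)
  + CH2OH → C:1 H:3 O:1
  + COOCH3 → C:2 H:3 O:2
  + CH3 → C:1 H:3
Element totals:
  C: 7
  H: 12
  O: 3
Molecular formula: C7H12O3.
Molar mass = 144.170 g/mol.
Mass from C: 7 × 12.011 = 84.077 g/mol.
%C = 84.077 / 144.170 × 100 = 58.32%.

58.32%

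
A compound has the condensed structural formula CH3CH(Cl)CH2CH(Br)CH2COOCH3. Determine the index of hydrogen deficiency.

1

Element totals:
  C: 7
  H: 12
  Br: 1
  Cl: 1
  O: 2
Molecular formula: C7H12BrClO2.
DoU = (2C + 2 + N − H − X) / 2 = (2·7 + 2 + 0 − 12 − 2) / 2 = 1.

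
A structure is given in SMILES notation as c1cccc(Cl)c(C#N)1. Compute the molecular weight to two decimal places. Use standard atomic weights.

137.57 g/mol

Atom tally by fragment:
  benzene ring core → C:6 H:6
  (− 2 ring H displaced by substituents)
  + Cl → Cl:1
  + CN → C:1 N:1
Element totals:
  C: 7
  H: 4
  Cl: 1
  N: 1
Molecular formula: C7H4ClN.
  M = 7(12.011) + 4(1.008) + 35.45 + 14.007
    = 84.077 + 4.032 + 35.450 + 14.007 = 137.566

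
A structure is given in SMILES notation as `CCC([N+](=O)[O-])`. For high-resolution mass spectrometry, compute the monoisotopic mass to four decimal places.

89.0477

Atom tally by fragment:
  CH3 → C:1 H:3
  CH2 → C:1 H:2
  CH2NO2 → C:1 H:2 N:1 O:2
Element totals:
  C: 3
  H: 7
  N: 1
  O: 2
Molecular formula: C3H7NO2.
  M = 3(12.0) + 7(1.007825) + 14.003074 + 2(15.994915)
    = 36.000000 + 7.054775 + 14.003074 + 31.989830 = 89.047679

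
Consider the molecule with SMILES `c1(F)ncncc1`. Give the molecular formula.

C4H3FN2

Atom tally by fragment:
  pyrimidine ring core → C:4 H:4 N:2
  (− 1 ring H displaced by substituents)
  + F → F:1
Element totals:
  C: 4
  H: 3
  F: 1
  N: 2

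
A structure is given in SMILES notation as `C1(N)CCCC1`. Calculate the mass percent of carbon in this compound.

70.53%

Atom tally by fragment:
  cyclopentane ring core → C:5 H:10
  (− 1 ring H displaced by substituents)
  + NH2 → N:1 H:2
Element totals:
  C: 5
  H: 11
  N: 1
Molecular formula: C5H11N.
Molar mass = 85.150 g/mol.
Mass from C: 5 × 12.011 = 60.055 g/mol.
%C = 60.055 / 85.150 × 100 = 70.53%.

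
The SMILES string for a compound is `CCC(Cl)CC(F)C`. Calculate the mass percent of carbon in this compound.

51.99%

Atom tally by fragment:
  CH3 → C:1 H:3
  CH2 → C:1 H:2
  CH(Cl) → C:1 H:1 Cl:1
  CH2 → C:1 H:2
  CH(F) → C:1 H:1 F:1
  CH3 → C:1 H:3
Element totals:
  C: 6
  H: 12
  Cl: 1
  F: 1
Molecular formula: C6H12ClF.
Molar mass = 138.610 g/mol.
Mass from C: 6 × 12.011 = 72.066 g/mol.
%C = 72.066 / 138.610 × 100 = 51.99%.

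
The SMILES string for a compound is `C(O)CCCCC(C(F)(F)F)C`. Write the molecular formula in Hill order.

Atom tally by fragment:
  HOCH2 → C:1 H:3 O:1
  CH2 → C:1 H:2
  CH2 → C:1 H:2
  CH2 → C:1 H:2
  CH2 → C:1 H:2
  CH(CF3) → C:2 H:1 F:3
  CH3 → C:1 H:3
Element totals:
  C: 8
  H: 15
  F: 3
  O: 1

C8H15F3O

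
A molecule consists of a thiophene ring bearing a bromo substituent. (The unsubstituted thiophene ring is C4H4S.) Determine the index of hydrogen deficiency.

Atom tally by fragment:
  thiophene ring core → C:4 H:4 S:1
  (− 1 ring H displaced by substituents)
  + Br → Br:1
Element totals:
  C: 4
  H: 3
  Br: 1
  S: 1
Molecular formula: C4H3BrS.
DoU = (2C + 2 + N − H − X) / 2 = (2·4 + 2 + 0 − 3 − 1) / 2 = 3.

3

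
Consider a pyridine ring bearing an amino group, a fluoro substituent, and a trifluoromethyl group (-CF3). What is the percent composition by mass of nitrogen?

15.55%

Atom tally by fragment:
  pyridine ring core → C:5 H:5 N:1
  (− 3 ring H displaced by substituents)
  + NH2 → N:1 H:2
  + F → F:1
  + CF3 → C:1 F:3
Element totals:
  C: 6
  H: 4
  F: 4
  N: 2
Molecular formula: C6H4F4N2.
Molar mass = 180.104 g/mol.
Mass from N: 2 × 14.007 = 28.014 g/mol.
%N = 28.014 / 180.104 × 100 = 15.55%.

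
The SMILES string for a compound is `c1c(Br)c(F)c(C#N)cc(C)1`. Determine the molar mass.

214.04 g/mol

Atom tally by fragment:
  benzene ring core → C:6 H:6
  (− 4 ring H displaced by substituents)
  + Br → Br:1
  + F → F:1
  + CN → C:1 N:1
  + CH3 → C:1 H:3
Element totals:
  C: 8
  H: 5
  Br: 1
  F: 1
  N: 1
Molecular formula: C8H5BrFN.
  M = 8(12.011) + 5(1.008) + 79.904 + 18.998 + 14.007
    = 96.088 + 5.040 + 79.904 + 18.998 + 14.007 = 214.037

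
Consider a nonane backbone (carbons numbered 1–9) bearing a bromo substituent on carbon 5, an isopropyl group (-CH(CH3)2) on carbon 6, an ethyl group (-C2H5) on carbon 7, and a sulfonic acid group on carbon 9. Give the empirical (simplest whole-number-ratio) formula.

C14H29BrO3S

Atom tally by fragment:
  CH3 → C:1 H:3
  CH2 → C:1 H:2
  CH2 → C:1 H:2
  CH2 → C:1 H:2
  CH(Br) → C:1 H:1 Br:1
  CH(CH(CH3)2) → C:4 H:8
  CH(C2H5) → C:3 H:6
  CH2 → C:1 H:2
  CH2SO3H → C:1 H:3 S:1 O:3
Element totals:
  C: 14
  H: 29
  Br: 1
  O: 3
  S: 1
Molecular formula: C14H29BrO3S.
gcd of subscripts (1, 14, 29, 3, 1) = 1, so the empirical formula equals the molecular formula.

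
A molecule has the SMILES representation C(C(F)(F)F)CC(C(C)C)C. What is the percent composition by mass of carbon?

Atom tally by fragment:
  F3CCH2 → C:2 H:2 F:3
  CH2 → C:1 H:2
  CH(CH(CH3)2) → C:4 H:8
  CH3 → C:1 H:3
Element totals:
  C: 8
  H: 15
  F: 3
Molecular formula: C8H15F3.
Molar mass = 168.202 g/mol.
Mass from C: 8 × 12.011 = 96.088 g/mol.
%C = 96.088 / 168.202 × 100 = 57.13%.

57.13%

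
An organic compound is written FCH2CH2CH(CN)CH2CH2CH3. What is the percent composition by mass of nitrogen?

Atom tally by fragment:
  FCH2 → C:1 H:2 F:1
  CH2 → C:1 H:2
  CH(CN) → C:2 H:1 N:1
  CH2 → C:1 H:2
  CH2 → C:1 H:2
  CH3 → C:1 H:3
Element totals:
  C: 7
  H: 12
  F: 1
  N: 1
Molecular formula: C7H12FN.
Molar mass = 129.178 g/mol.
Mass from N: 1 × 14.007 = 14.007 g/mol.
%N = 14.007 / 129.178 × 100 = 10.84%.

10.84%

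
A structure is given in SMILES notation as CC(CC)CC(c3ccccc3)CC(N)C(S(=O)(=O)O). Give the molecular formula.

C15H25NO3S

Atom tally by fragment:
  CH3 → C:1 H:3
  CH(C2H5) → C:3 H:6
  CH2 → C:1 H:2
  CH(C6H5) → C:7 H:6
  CH2 → C:1 H:2
  CH(NH2) → C:1 H:3 N:1
  CH2SO3H → C:1 H:3 S:1 O:3
Element totals:
  C: 15
  H: 25
  N: 1
  O: 3
  S: 1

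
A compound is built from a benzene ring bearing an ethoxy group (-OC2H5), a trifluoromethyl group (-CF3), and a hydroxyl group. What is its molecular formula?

C9H9F3O2

Atom tally by fragment:
  benzene ring core → C:6 H:6
  (− 3 ring H displaced by substituents)
  + OC2H5 → C:2 H:5 O:1
  + CF3 → C:1 F:3
  + OH → O:1 H:1
Element totals:
  C: 9
  H: 9
  F: 3
  O: 2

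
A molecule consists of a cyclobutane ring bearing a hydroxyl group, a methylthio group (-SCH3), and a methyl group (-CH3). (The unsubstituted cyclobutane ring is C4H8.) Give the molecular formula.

C6H12OS

Atom tally by fragment:
  cyclobutane ring core → C:4 H:8
  (− 3 ring H displaced by substituents)
  + OH → O:1 H:1
  + SCH3 → C:1 H:3 S:1
  + CH3 → C:1 H:3
Element totals:
  C: 6
  H: 12
  O: 1
  S: 1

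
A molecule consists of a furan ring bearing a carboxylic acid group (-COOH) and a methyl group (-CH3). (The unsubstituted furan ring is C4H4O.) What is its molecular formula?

C6H6O3

Atom tally by fragment:
  furan ring core → C:4 H:4 O:1
  (− 2 ring H displaced by substituents)
  + COOH → C:1 H:1 O:2
  + CH3 → C:1 H:3
Element totals:
  C: 6
  H: 6
  O: 3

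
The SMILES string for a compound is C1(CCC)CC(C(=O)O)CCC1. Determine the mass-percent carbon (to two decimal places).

Atom tally by fragment:
  cyclohexane ring core → C:6 H:12
  (− 2 ring H displaced by substituents)
  + CH2CH2CH3 → C:3 H:7
  + COOH → C:1 H:1 O:2
Element totals:
  C: 10
  H: 18
  O: 2
Molecular formula: C10H18O2.
Molar mass = 170.252 g/mol.
Mass from C: 10 × 12.011 = 120.110 g/mol.
%C = 120.110 / 170.252 × 100 = 70.55%.

70.55%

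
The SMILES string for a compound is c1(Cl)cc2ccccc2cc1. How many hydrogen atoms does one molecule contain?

7

Atom tally by fragment:
  naphthalene ring system core → C:10 H:8
  (− 1 ring H displaced by substituents)
  + Cl → Cl:1
Element totals:
  C: 10
  H: 7
  Cl: 1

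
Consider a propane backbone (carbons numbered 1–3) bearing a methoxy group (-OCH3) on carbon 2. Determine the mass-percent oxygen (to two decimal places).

Atom tally by fragment:
  CH3 → C:1 H:3
  CH(OCH3) → C:2 H:4 O:1
  CH3 → C:1 H:3
Element totals:
  C: 4
  H: 10
  O: 1
Molecular formula: C4H10O.
Molar mass = 74.123 g/mol.
Mass from O: 1 × 15.999 = 15.999 g/mol.
%O = 15.999 / 74.123 × 100 = 21.58%.

21.58%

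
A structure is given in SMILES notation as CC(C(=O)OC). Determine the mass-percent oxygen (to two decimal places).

Atom tally by fragment:
  CH3 → C:1 H:3
  CH2COOCH3 → C:3 H:5 O:2
Element totals:
  C: 4
  H: 8
  O: 2
Molecular formula: C4H8O2.
Molar mass = 88.106 g/mol.
Mass from O: 2 × 15.999 = 31.998 g/mol.
%O = 31.998 / 88.106 × 100 = 36.32%.

36.32%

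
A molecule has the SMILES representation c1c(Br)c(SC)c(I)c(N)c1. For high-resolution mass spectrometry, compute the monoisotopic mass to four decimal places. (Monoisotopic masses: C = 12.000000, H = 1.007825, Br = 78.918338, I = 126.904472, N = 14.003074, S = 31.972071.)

Atom tally by fragment:
  benzene ring core → C:6 H:6
  (− 4 ring H displaced by substituents)
  + Br → Br:1
  + SCH3 → C:1 H:3 S:1
  + I → I:1
  + NH2 → N:1 H:2
Element totals:
  C: 7
  H: 7
  Br: 1
  I: 1
  N: 1
  S: 1
Molecular formula: C7H7BrINS.
  M = 7(12.0) + 7(1.007825) + 78.918338 + 126.904472 + 14.003074 + 31.972071
    = 84.000000 + 7.054775 + 78.918338 + 126.904472 + 14.003074 + 31.972071 = 342.852730

342.8527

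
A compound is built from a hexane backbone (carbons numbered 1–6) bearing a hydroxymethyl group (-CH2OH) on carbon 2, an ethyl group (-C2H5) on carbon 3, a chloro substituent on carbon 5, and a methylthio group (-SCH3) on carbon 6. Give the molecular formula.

Atom tally by fragment:
  CH3 → C:1 H:3
  CH(CH2OH) → C:2 H:4 O:1
  CH(C2H5) → C:3 H:6
  CH2 → C:1 H:2
  CH(Cl) → C:1 H:1 Cl:1
  CH2SCH3 → C:2 H:5 S:1
Element totals:
  C: 10
  H: 21
  Cl: 1
  O: 1
  S: 1

C10H21ClOS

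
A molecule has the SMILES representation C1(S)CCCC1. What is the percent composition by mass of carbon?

58.77%

Atom tally by fragment:
  cyclopentane ring core → C:5 H:10
  (− 1 ring H displaced by substituents)
  + SH → S:1 H:1
Element totals:
  C: 5
  H: 10
  S: 1
Molecular formula: C5H10S.
Molar mass = 102.195 g/mol.
Mass from C: 5 × 12.011 = 60.055 g/mol.
%C = 60.055 / 102.195 × 100 = 58.77%.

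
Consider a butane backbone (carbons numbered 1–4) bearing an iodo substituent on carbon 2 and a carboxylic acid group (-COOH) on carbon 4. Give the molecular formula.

C5H9IO2

Atom tally by fragment:
  CH3 → C:1 H:3
  CH(I) → C:1 H:1 I:1
  CH2 → C:1 H:2
  CH2COOH → C:2 H:3 O:2
Element totals:
  C: 5
  H: 9
  I: 1
  O: 2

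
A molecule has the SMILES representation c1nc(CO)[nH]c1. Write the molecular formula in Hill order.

C4H6N2O

Atom tally by fragment:
  imidazole ring core → C:3 H:4 N:2
  (− 1 ring H displaced by substituents)
  + CH2OH → C:1 H:3 O:1
Element totals:
  C: 4
  H: 6
  N: 2
  O: 1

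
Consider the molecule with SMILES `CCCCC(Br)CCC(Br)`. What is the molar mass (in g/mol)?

Atom tally by fragment:
  CH3 → C:1 H:3
  CH2 → C:1 H:2
  CH2 → C:1 H:2
  CH2 → C:1 H:2
  CH(Br) → C:1 H:1 Br:1
  CH2 → C:1 H:2
  CH2 → C:1 H:2
  CH2Br → C:1 H:2 Br:1
Element totals:
  C: 8
  H: 16
  Br: 2
Molecular formula: C8H16Br2.
  M = 8(12.011) + 16(1.008) + 2(79.904)
    = 96.088 + 16.128 + 159.808 = 272.024

272.02 g/mol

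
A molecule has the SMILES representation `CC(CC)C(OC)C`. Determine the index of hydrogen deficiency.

Atom tally by fragment:
  CH3 → C:1 H:3
  CH(C2H5) → C:3 H:6
  CH(OCH3) → C:2 H:4 O:1
  CH3 → C:1 H:3
Element totals:
  C: 7
  H: 16
  O: 1
Molecular formula: C7H16O.
DoU = (2C + 2 + N − H − X) / 2 = (2·7 + 2 + 0 − 16 − 0) / 2 = 0.

0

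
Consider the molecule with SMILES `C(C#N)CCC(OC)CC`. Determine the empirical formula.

Atom tally by fragment:
  NCCH2 → C:2 H:2 N:1
  CH2 → C:1 H:2
  CH2 → C:1 H:2
  CH(OCH3) → C:2 H:4 O:1
  CH2 → C:1 H:2
  CH3 → C:1 H:3
Element totals:
  C: 8
  H: 15
  N: 1
  O: 1
Molecular formula: C8H15NO.
gcd of subscripts (8, 15, 1, 1) = 1, so the empirical formula equals the molecular formula.

C8H15NO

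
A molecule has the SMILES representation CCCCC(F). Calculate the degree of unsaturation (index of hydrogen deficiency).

Atom tally by fragment:
  CH3 → C:1 H:3
  CH2 → C:1 H:2
  CH2 → C:1 H:2
  CH2 → C:1 H:2
  CH2F → C:1 H:2 F:1
Element totals:
  C: 5
  H: 11
  F: 1
Molecular formula: C5H11F.
DoU = (2C + 2 + N − H − X) / 2 = (2·5 + 2 + 0 − 11 − 1) / 2 = 0.

0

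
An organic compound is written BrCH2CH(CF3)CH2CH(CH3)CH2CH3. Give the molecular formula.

Atom tally by fragment:
  BrCH2 → C:1 H:2 Br:1
  CH(CF3) → C:2 H:1 F:3
  CH2 → C:1 H:2
  CH(CH3) → C:2 H:4
  CH2 → C:1 H:2
  CH3 → C:1 H:3
Element totals:
  C: 8
  H: 14
  Br: 1
  F: 3

C8H14BrF3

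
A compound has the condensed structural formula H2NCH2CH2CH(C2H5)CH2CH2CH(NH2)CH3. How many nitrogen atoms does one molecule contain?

2

Element totals:
  C: 9
  H: 22
  N: 2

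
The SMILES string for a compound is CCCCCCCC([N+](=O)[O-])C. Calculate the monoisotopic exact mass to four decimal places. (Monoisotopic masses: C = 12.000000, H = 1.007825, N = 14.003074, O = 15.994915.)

Atom tally by fragment:
  CH3 → C:1 H:3
  CH2 → C:1 H:2
  CH2 → C:1 H:2
  CH2 → C:1 H:2
  CH2 → C:1 H:2
  CH2 → C:1 H:2
  CH2 → C:1 H:2
  CH(NO2) → C:1 H:1 N:1 O:2
  CH3 → C:1 H:3
Element totals:
  C: 9
  H: 19
  N: 1
  O: 2
Molecular formula: C9H19NO2.
  M = 9(12.0) + 19(1.007825) + 14.003074 + 2(15.994915)
    = 108.000000 + 19.148675 + 14.003074 + 31.989830 = 173.141579

173.1416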